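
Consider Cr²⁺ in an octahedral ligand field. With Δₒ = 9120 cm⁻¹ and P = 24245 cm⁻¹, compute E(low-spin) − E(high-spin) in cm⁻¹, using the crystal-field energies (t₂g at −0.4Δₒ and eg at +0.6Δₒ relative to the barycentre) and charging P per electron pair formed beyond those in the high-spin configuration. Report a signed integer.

Cr²⁺: group 6, so d-count = 6 − 2 = 4.
High-spin d⁴ fills as t₂g³ eg¹ with CFSE 3(−0.4) + 1(+0.6) = -0.6Δₒ = -5472 cm⁻¹.
Low-spin t₂g⁴ eg⁰ gives -1.6Δₒ = -14592 cm⁻¹, but forming 1 extra pair costs 1P = 24245 cm⁻¹, so E(LS) = -14592 + 24245 = 9653 cm⁻¹.
E(LS) − E(HS) = 9653 − (-5472) = 15125 cm⁻¹.

15125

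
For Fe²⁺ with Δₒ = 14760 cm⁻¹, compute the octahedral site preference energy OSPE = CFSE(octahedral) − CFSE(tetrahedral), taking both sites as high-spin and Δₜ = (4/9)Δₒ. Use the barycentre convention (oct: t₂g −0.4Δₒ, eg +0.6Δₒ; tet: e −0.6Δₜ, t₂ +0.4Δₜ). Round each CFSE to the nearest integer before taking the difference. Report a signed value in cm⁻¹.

-1968

Fe²⁺: group 8, so d-count = 8 − 2 = 6.
Octahedral (high-spin): t2g^4 e_g^2, CFSE = 4(−0.4) + 2(+0.6) = -0.4Δₒ = -0.4 × 14760 = -5904 cm⁻¹.
Tetrahedral: e^3 t2^3, CFSE = 3(−0.6) + 3(+0.4) = -0.6Δₜ = -0.6 × (4/9) × 14760 = -3936 cm⁻¹.
Subtracting, OSPE = -5904 − (-3936) = -1968 cm⁻¹.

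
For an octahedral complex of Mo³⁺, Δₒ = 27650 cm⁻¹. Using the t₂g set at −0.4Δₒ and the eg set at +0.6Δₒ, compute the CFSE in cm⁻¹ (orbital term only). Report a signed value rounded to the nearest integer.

Mo³⁺: group 6, so d-count = 6 − 3 = 3.
Configuration: t₂g³ eg⁰.
CFSE(orbital) = 3×(-0.4Δₒ) + 0×(0.6Δₒ) = -1.2Δₒ; with Δₒ = 27650 cm⁻¹ that is -33180 cm⁻¹.

-33180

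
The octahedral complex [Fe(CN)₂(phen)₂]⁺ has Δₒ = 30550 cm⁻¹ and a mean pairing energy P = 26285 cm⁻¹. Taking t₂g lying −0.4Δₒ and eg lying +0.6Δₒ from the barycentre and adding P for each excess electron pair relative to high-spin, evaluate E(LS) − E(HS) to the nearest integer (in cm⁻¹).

-8530

Ligand charges: 2×(-1) from CN⁻ and 2×(+0) from phen sum to -2; with overall charge +1, Fe is +3.
Fe³⁺: group 8, so d-count = 8 − 3 = 5.
High-spin: t₂g³ eg², CFSE = 0.0Δₒ = 0 cm⁻¹.
Low-spin t₂g⁵ eg⁰ gives -2.0Δₒ = -61100 cm⁻¹, but forming 2 extra pairs costs 2P = 52570 cm⁻¹, so E(LS) = -61100 + 52570 = -8530 cm⁻¹.
Thus E(LS) − E(HS) = -8530 cm⁻¹.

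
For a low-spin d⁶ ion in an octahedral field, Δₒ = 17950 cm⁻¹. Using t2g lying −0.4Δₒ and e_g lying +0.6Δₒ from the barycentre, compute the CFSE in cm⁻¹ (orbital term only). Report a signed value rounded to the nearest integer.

The d⁶ electrons fill as t2g^6 e_g^0.
The orbital stabilization is -2.4Δₒ = -2.4 × 17950 = -43080 cm⁻¹.

-43080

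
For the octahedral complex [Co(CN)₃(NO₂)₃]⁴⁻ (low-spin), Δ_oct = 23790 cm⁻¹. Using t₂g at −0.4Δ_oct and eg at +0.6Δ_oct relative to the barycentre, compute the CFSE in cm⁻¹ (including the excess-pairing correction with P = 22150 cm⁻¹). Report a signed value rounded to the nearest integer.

Ligand charges: 3×(-1) from CN⁻ and 3×(-1) from NO₂⁻ sum to -6; with overall charge -4, Co is +2.
Co is in group 9, so Co²⁺ is d⁷ (9 − 2 = 7).
The d⁷ electrons fill as t₂g⁶ eg¹.
The orbital stabilization is -1.8Δ_oct = -1.8 × 23790 = -42822 cm⁻¹.
Pairing penalty: 3 pairs vs 2 in the high-spin reference → 1 extra × P = 22150 cm⁻¹.
Combining: -42822 + 22150 = -20672 cm⁻¹.

-20672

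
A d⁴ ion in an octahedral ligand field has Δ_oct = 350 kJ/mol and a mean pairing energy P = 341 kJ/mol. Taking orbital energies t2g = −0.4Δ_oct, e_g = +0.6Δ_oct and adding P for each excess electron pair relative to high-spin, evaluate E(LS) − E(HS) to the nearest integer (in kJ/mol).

-9

High-spin: t2g^3 e_g^1, CFSE = -0.6Δ_oct = -210 kJ/mol.
Low-spin: t2g^4 e_g^0, orbital CFSE = -1.6Δ_oct = -560 kJ/mol; plus 1 excess pair × P = +341 kJ/mol; total -219 kJ/mol.
Thus E(LS) − E(HS) = -9 kJ/mol.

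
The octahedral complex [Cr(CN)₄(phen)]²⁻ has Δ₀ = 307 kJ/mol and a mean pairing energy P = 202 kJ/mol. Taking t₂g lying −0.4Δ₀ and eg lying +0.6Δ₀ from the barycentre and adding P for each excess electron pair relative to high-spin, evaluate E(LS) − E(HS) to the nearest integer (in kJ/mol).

Ligand charges: 4×(-1) from CN⁻ and 1×(+0) from phen sum to -4; with overall charge -2, Cr is +2.
Cr sits in group 6; removing 2 electrons leaves Cr²⁺ with 6 − 2 = 4 d electrons.
High-spin d⁴ fills as t₂g³ eg¹ with CFSE 3(−0.4) + 1(+0.6) = -0.6Δ₀ = -184 kJ/mol.
For low-spin the configuration is t₂g⁴ eg⁰: orbital energy -1.6 × 307 = -491 kJ/mol, and 1 additional pair relative to high-spin adds 202 kJ/mol, giving -289 kJ/mol.
E(LS) − E(HS) = -289 − (-184) = -105 kJ/mol.

-105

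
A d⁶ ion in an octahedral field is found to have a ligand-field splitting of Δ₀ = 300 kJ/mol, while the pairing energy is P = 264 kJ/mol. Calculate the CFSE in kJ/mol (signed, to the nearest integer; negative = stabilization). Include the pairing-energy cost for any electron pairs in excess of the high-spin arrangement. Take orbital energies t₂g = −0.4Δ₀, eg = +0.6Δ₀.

-192

Here Δ₀ > P (300 > 264), so the low-spin state is favoured.
Filling d⁶ accordingly: t₂g⁶ eg⁰.
Orbital CFSE = -2.4Δ₀ = -2.4 × 300 = -720 kJ/mol.
Excess pairs vs high-spin: 3 − 1 = 2; pairing cost = +528 kJ/mol.
Net CFSE = -720 + 528 = -192 kJ/mol.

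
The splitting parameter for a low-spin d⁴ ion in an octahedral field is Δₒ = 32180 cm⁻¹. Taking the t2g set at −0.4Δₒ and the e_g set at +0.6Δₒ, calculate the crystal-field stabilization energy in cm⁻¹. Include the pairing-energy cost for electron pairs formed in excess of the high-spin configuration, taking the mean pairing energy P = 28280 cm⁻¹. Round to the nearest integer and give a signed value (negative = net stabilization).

-23208

Electron filling gives t2g^4 e_g^0.
Orbital CFSE = 4(-0.4) + 0(0.6) = -1.6Δₒ = -1.6 × 32180 = -51488 cm⁻¹.
Relative to high-spin t2g^3 e_g^1 (0 paired), the low-spin configuration has 1 additional pair, contributing +1 × 28280 = +28280 cm⁻¹.
Net CFSE = -51488 + 28280 = -23208 cm⁻¹.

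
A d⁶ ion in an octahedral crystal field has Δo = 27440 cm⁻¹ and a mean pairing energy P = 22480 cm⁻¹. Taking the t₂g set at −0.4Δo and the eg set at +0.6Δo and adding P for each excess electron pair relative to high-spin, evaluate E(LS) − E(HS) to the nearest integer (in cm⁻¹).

-9920

High-spin: t₂g⁴ eg², CFSE = -0.4Δo = -10976 cm⁻¹.
Low-spin: t₂g⁶ eg⁰, orbital CFSE = -2.4Δo = -65856 cm⁻¹; plus 2 excess pairs × P = +44960 cm⁻¹; total -20896 cm⁻¹.
E(LS) − E(HS) = -20896 − (-10976) = -9920 cm⁻¹.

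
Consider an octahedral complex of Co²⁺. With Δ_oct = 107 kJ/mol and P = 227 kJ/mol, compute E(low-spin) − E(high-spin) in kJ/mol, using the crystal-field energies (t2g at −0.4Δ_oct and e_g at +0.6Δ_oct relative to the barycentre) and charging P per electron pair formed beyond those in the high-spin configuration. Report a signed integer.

Group 9 minus oxidation state +2 gives a d⁷ configuration for Co²⁺.
High-spin: t2g^5 e_g^2, CFSE = -0.8Δ_oct = -86 kJ/mol.
Low-spin t2g^6 e_g^1 gives -1.8Δ_oct = -193 kJ/mol, but forming 1 extra pair costs 1P = 227 kJ/mol, so E(LS) = -193 + 227 = 34 kJ/mol.
Thus E(LS) − E(HS) = 120 kJ/mol.

120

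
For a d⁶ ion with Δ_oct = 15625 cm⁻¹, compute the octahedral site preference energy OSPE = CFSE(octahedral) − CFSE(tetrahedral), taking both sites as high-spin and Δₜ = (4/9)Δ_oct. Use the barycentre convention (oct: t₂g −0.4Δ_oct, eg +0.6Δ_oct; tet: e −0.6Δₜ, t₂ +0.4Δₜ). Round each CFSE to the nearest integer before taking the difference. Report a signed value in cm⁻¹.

-2083

In an octahedral site d⁶ (HS) is t₂g⁴ eg², giving CFSE(oct) = -0.4Δ_oct = -6250 cm⁻¹.
In a tetrahedral site the filling is e³ t₂³: CFSE(tet) = -0.6Δₜ = -0.6 × (4/9)(15625) = -4167 cm⁻¹.
OSPE = CFSE(oct) − CFSE(tet) = -6250 − (-4167) = -2083 cm⁻¹.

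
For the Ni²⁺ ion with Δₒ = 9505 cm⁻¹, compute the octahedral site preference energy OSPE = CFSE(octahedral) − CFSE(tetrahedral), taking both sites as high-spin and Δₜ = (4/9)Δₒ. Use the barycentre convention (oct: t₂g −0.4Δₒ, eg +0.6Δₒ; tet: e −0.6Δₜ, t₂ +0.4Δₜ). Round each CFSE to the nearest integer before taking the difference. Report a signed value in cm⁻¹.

Ni sits in group 10; removing 2 electrons leaves Ni²⁺ with 10 − 2 = 8 d electrons.
Octahedral (high-spin): t₂g⁶ eg², CFSE = 6(−0.4) + 2(+0.6) = -1.2Δₒ = -1.2 × 9505 = -11406 cm⁻¹.
Tetrahedral: e⁴ t₂⁴, CFSE = 4(−0.6) + 4(+0.4) = -0.8Δₜ = -0.8 × (4/9) × 9505 = -3380 cm⁻¹.
Subtracting, OSPE = -11406 − (-3380) = -8026 cm⁻¹.

-8026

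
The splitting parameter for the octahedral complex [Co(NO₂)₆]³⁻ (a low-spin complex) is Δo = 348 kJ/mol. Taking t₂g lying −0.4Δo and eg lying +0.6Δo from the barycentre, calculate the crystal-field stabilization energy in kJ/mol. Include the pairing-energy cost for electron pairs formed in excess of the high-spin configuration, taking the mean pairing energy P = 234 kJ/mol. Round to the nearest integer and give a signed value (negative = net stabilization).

-367

Each NO₂⁻ contributes -1; 6 × (-1) = -6. With overall charge -3, Co is in the +3 oxidation state.
Co³⁺: group 9, so d-count = 9 − 3 = 6.
Electron filling gives t₂g⁶ eg⁰.
The orbital stabilization is -2.4Δo = -2.4 × 348 = -835 kJ/mol.
High-spin d⁶ would be t₂g⁴ eg² with 1 pair; low-spin has 3, so 2 excess pairs cost +2P = +468 kJ/mol.
Overall CFSE = -835 + 468 = -367 kJ/mol.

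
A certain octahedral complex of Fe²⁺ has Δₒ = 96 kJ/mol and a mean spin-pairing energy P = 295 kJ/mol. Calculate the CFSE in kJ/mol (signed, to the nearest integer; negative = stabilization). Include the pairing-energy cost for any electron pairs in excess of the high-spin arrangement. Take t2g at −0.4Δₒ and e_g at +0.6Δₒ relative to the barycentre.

Group 8 minus oxidation state +2 gives a d⁶ configuration for Fe²⁺.
Here Δₒ < P (96 < 295), so the high-spin state is favoured.
Filling d⁶ accordingly: t2g^4 e_g^2.
Orbital CFSE = -0.4Δₒ = -0.4 × 96 = -38 kJ/mol.
High-spin has no excess pairs, so no pairing correction applies.

-38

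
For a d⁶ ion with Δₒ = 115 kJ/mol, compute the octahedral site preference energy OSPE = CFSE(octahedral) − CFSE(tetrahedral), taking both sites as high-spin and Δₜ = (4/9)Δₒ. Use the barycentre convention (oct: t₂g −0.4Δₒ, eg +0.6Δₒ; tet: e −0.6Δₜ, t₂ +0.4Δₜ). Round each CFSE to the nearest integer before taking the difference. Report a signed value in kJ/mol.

In an octahedral site d⁶ (HS) is t₂g⁴ eg², giving CFSE(oct) = -0.4Δₒ = -46 kJ/mol.
In a tetrahedral site the filling is e³ t₂³: CFSE(tet) = -0.6Δₜ = -0.6 × (4/9)(115) = -31 kJ/mol.
Subtracting, OSPE = -46 − (-31) = -15 kJ/mol.

-15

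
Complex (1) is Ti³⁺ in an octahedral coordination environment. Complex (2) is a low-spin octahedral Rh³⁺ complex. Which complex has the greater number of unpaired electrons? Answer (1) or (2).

(1)

(1): Ti is in group 4, so Ti³⁺ is d¹ (4 − 3 = 1); t2g^1 e_g^0 → 1 unpaired.
(2): Rh³⁺: group 9, so d-count = 9 − 3 = 6; t₂g⁶ eg⁰ → 0 unpaired.
So (1) has more unpaired electrons.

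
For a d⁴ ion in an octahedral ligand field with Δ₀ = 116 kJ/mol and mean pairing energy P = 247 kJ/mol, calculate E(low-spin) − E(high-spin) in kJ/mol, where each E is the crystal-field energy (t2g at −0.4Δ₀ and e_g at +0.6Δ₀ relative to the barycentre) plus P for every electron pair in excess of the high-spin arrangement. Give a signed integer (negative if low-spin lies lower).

High-spin: t2g^3 e_g^1, CFSE = -0.6Δ₀ = -70 kJ/mol.
Low-spin: t2g^4 e_g^0, orbital CFSE = -1.6Δ₀ = -186 kJ/mol; plus 1 excess pair × P = +247 kJ/mol; total 61 kJ/mol.
Thus E(LS) − E(HS) = 131 kJ/mol.

131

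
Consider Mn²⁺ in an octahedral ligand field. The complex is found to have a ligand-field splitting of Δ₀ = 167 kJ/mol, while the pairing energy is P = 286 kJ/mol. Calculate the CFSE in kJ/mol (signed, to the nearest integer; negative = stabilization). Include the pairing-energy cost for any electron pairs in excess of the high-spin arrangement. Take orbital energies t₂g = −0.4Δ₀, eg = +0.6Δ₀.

Mn is in group 7, so Mn²⁺ is d⁵ (7 − 2 = 5).
Since Δ₀ = 167 kJ/mol < P = 286 kJ/mol, the complex adopts the high-spin configuration.
Filling d⁵ accordingly: t₂g³ eg².
Orbital CFSE = 0.0Δ₀ = 0.0 × 167 = 0 kJ/mol.
High-spin has no excess pairs, so no pairing correction applies.

0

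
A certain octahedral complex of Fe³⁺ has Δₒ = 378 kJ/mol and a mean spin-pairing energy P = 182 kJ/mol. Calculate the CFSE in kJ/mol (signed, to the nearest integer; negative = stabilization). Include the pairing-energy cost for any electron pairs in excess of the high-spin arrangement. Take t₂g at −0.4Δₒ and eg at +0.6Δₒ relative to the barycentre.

-392

Fe³⁺: group 8, so d-count = 8 − 3 = 5.
With Δₒ > P the complex is low-spin.
Configuration: t₂g⁵ eg⁰.
Orbital CFSE = -2.0Δₒ = -2.0 × 378 = -756 kJ/mol.
Excess pairs vs high-spin: 2 − 0 = 2; pairing cost = +364 kJ/mol.
Net CFSE = -756 + 364 = -392 kJ/mol.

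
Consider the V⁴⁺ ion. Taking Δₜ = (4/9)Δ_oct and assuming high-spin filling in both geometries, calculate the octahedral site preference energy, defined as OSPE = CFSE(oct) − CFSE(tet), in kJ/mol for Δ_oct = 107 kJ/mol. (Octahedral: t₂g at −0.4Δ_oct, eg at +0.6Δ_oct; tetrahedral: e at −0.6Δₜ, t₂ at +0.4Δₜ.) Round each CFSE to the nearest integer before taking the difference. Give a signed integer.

V⁴⁺: group 5, so d-count = 5 − 4 = 1.
Octahedral (high-spin): t₂g¹ eg⁰, CFSE = 1(−0.4) + 0(+0.6) = -0.4Δ_oct = -0.4 × 107 = -43 kJ/mol.
Tetrahedral e¹ t₂⁰ gives -0.6Δₜ = -0.6 × (4/9) × 107 = -29 kJ/mol.
Subtracting, OSPE = -43 − (-29) = -14 kJ/mol.

-14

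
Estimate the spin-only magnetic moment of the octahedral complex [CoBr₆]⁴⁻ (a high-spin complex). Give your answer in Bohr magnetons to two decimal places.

3.87 Bohr magnetons

Each Br⁻ contributes -1; 6 × (-1) = -6. With overall charge -4, Co is in the +2 oxidation state.
Group 9 minus oxidation state +2 gives a d⁷ configuration for Co²⁺.
Configuration: t₂g⁵ eg² → 3 unpaired electrons.
μ(spin-only) = √[3(3+2)] = √15 ≈ 3.87 Bohr magnetons.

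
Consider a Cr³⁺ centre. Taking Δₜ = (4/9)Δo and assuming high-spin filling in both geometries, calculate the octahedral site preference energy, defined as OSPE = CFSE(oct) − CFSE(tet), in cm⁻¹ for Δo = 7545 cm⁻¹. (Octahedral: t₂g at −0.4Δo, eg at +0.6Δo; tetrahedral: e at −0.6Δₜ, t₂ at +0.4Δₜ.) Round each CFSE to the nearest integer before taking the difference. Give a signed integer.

Cr is in group 6, so Cr³⁺ is d³ (6 − 3 = 3).
In an octahedral site d³ (HS) is t2g^3 e_g^0, giving CFSE(oct) = -1.2Δo = -9054 cm⁻¹.
Tetrahedral e^2 t2^1 gives -0.8Δₜ = -0.8 × (4/9) × 7545 = -2683 cm⁻¹.
OSPE = -9054 − (-2683) = -6371 cm⁻¹.

-6371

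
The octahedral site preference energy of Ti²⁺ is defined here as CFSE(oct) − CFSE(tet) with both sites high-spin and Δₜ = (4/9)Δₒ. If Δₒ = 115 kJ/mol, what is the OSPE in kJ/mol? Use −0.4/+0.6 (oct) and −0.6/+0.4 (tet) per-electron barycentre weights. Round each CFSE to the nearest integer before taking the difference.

-31

Ti sits in group 4; removing 2 electrons leaves Ti²⁺ with 4 − 2 = 2 d electrons.
Octahedral high-spin t₂g² eg⁰: CFSE = -0.8 × 115 = -92 kJ/mol.
In a tetrahedral site the filling is e² t₂⁰: CFSE(tet) = -1.2Δₜ = -1.2 × (4/9)(115) = -61 kJ/mol.
Subtracting, OSPE = -92 − (-61) = -31 kJ/mol.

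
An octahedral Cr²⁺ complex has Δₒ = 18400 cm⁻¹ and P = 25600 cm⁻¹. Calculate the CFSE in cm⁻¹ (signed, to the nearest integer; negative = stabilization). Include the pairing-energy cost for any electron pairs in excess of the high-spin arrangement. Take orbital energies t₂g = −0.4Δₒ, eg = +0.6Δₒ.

Cr is in group 6, so Cr²⁺ is d⁴ (6 − 2 = 4).
Here Δₒ < P (18400 < 25600), so the high-spin state is favoured.
Configuration: t₂g³ eg¹.
Orbital CFSE = -0.6Δₒ = -0.6 × 18400 = -11040 cm⁻¹.
High-spin has no excess pairs, so no pairing correction applies.

-11040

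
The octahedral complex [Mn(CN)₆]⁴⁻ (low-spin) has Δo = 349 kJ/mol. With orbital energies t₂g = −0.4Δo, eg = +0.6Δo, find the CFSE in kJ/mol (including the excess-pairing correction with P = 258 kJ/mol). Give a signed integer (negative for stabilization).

Each CN⁻ contributes -1; 6 × (-1) = -6. With overall charge -4, Mn is in the +2 oxidation state.
Mn sits in group 7; removing 2 electrons leaves Mn²⁺ with 7 − 2 = 5 d electrons.
Configuration: t₂g⁵ eg⁰.
The orbital stabilization is -2.0Δo = -2.0 × 349 = -698 kJ/mol.
Pairing penalty: 2 pairs vs 0 in the high-spin reference → 2 extra × P = 516 kJ/mol.
Overall CFSE = -698 + 516 = -182 kJ/mol.

-182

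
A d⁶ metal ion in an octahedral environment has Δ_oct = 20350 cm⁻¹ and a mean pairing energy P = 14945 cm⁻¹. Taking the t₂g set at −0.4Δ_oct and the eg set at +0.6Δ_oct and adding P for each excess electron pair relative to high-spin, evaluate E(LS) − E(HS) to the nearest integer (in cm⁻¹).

In the high-spin limit (t₂g⁴ eg²) the orbital term is -0.4Δ_oct = -8140 cm⁻¹, with no excess pairing.
Low-spin: t₂g⁶ eg⁰, orbital CFSE = -2.4Δ_oct = -48840 cm⁻¹; plus 2 excess pairs × P = +29890 cm⁻¹; total -18950 cm⁻¹.
Thus E(LS) − E(HS) = -10810 cm⁻¹.

-10810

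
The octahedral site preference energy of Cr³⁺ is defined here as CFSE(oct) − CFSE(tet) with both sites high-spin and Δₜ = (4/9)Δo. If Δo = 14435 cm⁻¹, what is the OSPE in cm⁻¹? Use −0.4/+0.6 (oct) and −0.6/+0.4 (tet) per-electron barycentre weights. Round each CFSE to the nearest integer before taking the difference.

-12190

Cr sits in group 6; removing 3 electrons leaves Cr³⁺ with 6 − 3 = 3 d electrons.
In an octahedral site d³ (HS) is t₂g³ eg⁰, giving CFSE(oct) = -1.2Δo = -17322 cm⁻¹.
In a tetrahedral site the filling is e² t₂¹: CFSE(tet) = -0.8Δₜ = -0.8 × (4/9)(14435) = -5132 cm⁻¹.
OSPE = -17322 − (-5132) = -12190 cm⁻¹.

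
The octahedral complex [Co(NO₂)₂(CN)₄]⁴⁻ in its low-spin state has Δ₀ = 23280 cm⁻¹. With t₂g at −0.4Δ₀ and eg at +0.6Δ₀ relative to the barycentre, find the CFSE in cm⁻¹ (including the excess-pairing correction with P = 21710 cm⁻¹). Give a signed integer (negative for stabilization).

-20194

Ligand charges: 2×(-1) from NO₂⁻ and 4×(-1) from CN⁻ sum to -6; with overall charge -4, Co is +2.
Co sits in group 9; removing 2 electrons leaves Co²⁺ with 9 − 2 = 7 d electrons.
The d⁷ electrons fill as t₂g⁶ eg¹.
The orbital stabilization is -1.8Δ₀ = -1.8 × 23280 = -41904 cm⁻¹.
High-spin d⁷ would be t₂g⁵ eg² with 2 pairs; low-spin has 3, so 1 excess pair costs +1P = +21710 cm⁻¹.
Combining: -41904 + 21710 = -20194 cm⁻¹.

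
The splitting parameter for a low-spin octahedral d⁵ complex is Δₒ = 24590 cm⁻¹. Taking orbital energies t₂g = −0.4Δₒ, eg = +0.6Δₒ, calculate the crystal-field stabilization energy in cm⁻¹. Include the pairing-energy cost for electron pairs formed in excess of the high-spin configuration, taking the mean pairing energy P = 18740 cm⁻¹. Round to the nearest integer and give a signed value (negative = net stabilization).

The d⁵ electrons fill as t₂g⁵ eg⁰.
CFSE(orbital) = 5×(-0.4Δₒ) + 0×(0.6Δₒ) = -2.0Δₒ; with Δₒ = 24590 cm⁻¹ that is -49180 cm⁻¹.
High-spin d⁵ would be t₂g³ eg² with 0 pairs; low-spin has 2, so 2 excess pairs cost +2P = +37480 cm⁻¹.
Combining: -49180 + 37480 = -11700 cm⁻¹.

-11700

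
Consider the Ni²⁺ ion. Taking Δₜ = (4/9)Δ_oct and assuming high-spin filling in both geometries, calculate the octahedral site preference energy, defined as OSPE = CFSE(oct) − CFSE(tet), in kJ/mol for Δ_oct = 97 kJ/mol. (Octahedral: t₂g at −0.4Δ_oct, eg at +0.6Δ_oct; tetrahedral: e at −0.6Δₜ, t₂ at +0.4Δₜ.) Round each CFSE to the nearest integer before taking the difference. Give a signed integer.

Ni²⁺: group 10, so d-count = 10 − 2 = 8.
Octahedral high-spin t2g^6 e_g^2: CFSE = -1.2 × 97 = -116 kJ/mol.
Tetrahedral e^4 t2^4 gives -0.8Δₜ = -0.8 × (4/9) × 97 = -34 kJ/mol.
OSPE = -116 − (-34) = -82 kJ/mol.

-82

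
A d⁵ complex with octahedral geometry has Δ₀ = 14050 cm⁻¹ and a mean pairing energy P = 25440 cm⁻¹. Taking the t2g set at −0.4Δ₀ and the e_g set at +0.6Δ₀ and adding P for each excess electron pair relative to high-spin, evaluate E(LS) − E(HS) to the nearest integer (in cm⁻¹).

In the high-spin limit (t2g^3 e_g^2) the orbital term is 0.0Δ₀ = 0 cm⁻¹, with no excess pairing.
Low-spin: t2g^5 e_g^0, orbital CFSE = -2.0Δ₀ = -28100 cm⁻¹; plus 2 excess pairs × P = +50880 cm⁻¹; total 22780 cm⁻¹.
Thus E(LS) − E(HS) = 22780 cm⁻¹.

22780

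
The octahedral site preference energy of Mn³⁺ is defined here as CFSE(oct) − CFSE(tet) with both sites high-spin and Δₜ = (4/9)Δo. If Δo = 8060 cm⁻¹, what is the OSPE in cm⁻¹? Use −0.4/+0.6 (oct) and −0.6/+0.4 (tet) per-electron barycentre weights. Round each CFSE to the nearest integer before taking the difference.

Mn sits in group 7; removing 3 electrons leaves Mn³⁺ with 7 − 3 = 4 d electrons.
In an octahedral site d⁴ (HS) is t₂g³ eg¹, giving CFSE(oct) = -0.6Δo = -4836 cm⁻¹.
Tetrahedral: e² t₂², CFSE = 2(−0.6) + 2(+0.4) = -0.4Δₜ = -0.4 × (4/9) × 8060 = -1433 cm⁻¹.
Subtracting, OSPE = -4836 − (-1433) = -3403 cm⁻¹.

-3403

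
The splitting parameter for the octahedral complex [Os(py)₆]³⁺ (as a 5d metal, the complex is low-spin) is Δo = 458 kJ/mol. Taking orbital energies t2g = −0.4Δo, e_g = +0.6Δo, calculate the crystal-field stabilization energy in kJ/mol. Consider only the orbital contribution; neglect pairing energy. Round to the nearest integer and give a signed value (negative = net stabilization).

py is neutral, so the +3 overall charge sits on Os: oxidation state +3.
Os³⁺: group 8, so d-count = 8 − 3 = 5.
Configuration: t2g^5 e_g^0.
Orbital CFSE = 5(-0.4) + 0(0.6) = -2.0Δo = -2.0 × 458 = -916 kJ/mol.

-916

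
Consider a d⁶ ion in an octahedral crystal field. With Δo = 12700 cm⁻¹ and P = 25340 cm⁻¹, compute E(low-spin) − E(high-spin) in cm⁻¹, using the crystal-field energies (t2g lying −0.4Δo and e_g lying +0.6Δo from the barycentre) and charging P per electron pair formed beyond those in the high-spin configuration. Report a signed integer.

In the high-spin limit (t2g^4 e_g^2) the orbital term is -0.4Δo = -5080 cm⁻¹, with no excess pairing.
Low-spin: t2g^6 e_g^0, orbital CFSE = -2.4Δo = -30480 cm⁻¹; plus 2 excess pairs × P = +50680 cm⁻¹; total 20200 cm⁻¹.
Thus E(LS) − E(HS) = 25280 cm⁻¹.

25280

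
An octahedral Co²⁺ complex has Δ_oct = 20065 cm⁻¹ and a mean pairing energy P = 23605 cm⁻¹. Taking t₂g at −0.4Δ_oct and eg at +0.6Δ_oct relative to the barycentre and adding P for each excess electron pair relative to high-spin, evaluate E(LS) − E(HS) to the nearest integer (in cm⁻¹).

3540

Co sits in group 9; removing 2 electrons leaves Co²⁺ with 9 − 2 = 7 d electrons.
High-spin: t₂g⁵ eg², CFSE = -0.8Δ_oct = -16052 cm⁻¹.
Low-spin: t₂g⁶ eg¹, orbital CFSE = -1.8Δ_oct = -36117 cm⁻¹; plus 1 excess pair × P = +23605 cm⁻¹; total -12512 cm⁻¹.
E(LS) − E(HS) = -12512 − (-16052) = 3540 cm⁻¹.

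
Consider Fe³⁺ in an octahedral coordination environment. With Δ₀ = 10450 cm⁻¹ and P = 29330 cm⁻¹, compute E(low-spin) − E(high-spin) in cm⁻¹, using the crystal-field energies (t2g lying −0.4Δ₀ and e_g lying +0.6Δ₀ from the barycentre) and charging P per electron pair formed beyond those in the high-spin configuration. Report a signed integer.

Fe³⁺: group 8, so d-count = 8 − 3 = 5.
In the high-spin limit (t2g^3 e_g^2) the orbital term is 0.0Δ₀ = 0 cm⁻¹, with no excess pairing.
Low-spin t2g^5 e_g^0 gives -2.0Δ₀ = -20900 cm⁻¹, but forming 2 extra pairs costs 2P = 58660 cm⁻¹, so E(LS) = -20900 + 58660 = 37760 cm⁻¹.
E(LS) − E(HS) = 37760 − (0) = 37760 cm⁻¹.

37760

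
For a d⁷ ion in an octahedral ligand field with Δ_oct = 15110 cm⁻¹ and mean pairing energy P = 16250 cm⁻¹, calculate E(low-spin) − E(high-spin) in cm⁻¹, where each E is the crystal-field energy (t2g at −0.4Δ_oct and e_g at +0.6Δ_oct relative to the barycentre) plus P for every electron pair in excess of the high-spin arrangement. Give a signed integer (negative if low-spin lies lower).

In the high-spin limit (t2g^5 e_g^2) the orbital term is -0.8Δ_oct = -12088 cm⁻¹, with no excess pairing.
For low-spin the configuration is t2g^6 e_g^1: orbital energy -1.8 × 15110 = -27198 cm⁻¹, and 1 additional pair relative to high-spin adds 16250 cm⁻¹, giving -10948 cm⁻¹.
Thus E(LS) − E(HS) = 1140 cm⁻¹.

1140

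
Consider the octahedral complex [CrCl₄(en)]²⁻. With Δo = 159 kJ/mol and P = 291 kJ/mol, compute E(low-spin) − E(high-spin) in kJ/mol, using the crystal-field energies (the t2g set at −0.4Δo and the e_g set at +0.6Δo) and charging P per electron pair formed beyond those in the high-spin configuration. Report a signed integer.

Ligand charges: 4×(-1) from Cl⁻ and 1×(+0) from en sum to -4; with overall charge -2, Cr is +2.
Cr is in group 6, so Cr²⁺ is d⁴ (6 − 2 = 4).
High-spin: t2g^3 e_g^1, CFSE = -0.6Δo = -95 kJ/mol.
Low-spin: t2g^4 e_g^0, orbital CFSE = -1.6Δo = -254 kJ/mol; plus 1 excess pair × P = +291 kJ/mol; total 37 kJ/mol.
The difference is 37 − (-95) = 132 kJ/mol, so high-spin lies lower.

132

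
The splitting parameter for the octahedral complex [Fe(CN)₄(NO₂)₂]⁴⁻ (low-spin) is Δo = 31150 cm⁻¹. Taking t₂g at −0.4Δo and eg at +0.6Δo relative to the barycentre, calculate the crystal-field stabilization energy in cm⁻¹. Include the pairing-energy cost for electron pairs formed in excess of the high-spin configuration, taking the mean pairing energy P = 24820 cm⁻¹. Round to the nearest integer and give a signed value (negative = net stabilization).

Ligand charges: 4×(-1) from CN⁻ and 2×(-1) from NO₂⁻ sum to -6; with overall charge -4, Fe is +2.
Fe²⁺: group 8, so d-count = 8 − 2 = 6.
The d⁶ electrons fill as t₂g⁶ eg⁰.
Orbital CFSE = 6(-0.4) + 0(0.6) = -2.4Δo = -2.4 × 31150 = -74760 cm⁻¹.
Relative to high-spin t₂g⁴ eg² (1 paired), the low-spin configuration has 2 additional pairs, contributing +2 × 24820 = +49640 cm⁻¹.
Overall CFSE = -74760 + 49640 = -25120 cm⁻¹.

-25120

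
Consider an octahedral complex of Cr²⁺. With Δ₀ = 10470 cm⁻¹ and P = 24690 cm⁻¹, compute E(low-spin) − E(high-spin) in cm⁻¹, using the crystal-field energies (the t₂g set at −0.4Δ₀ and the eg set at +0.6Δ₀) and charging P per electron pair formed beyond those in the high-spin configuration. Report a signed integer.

Cr is in group 6, so Cr²⁺ is d⁴ (6 − 2 = 4).
High-spin d⁴ fills as t₂g³ eg¹ with CFSE 3(−0.4) + 1(+0.6) = -0.6Δ₀ = -6282 cm⁻¹.
Low-spin t₂g⁴ eg⁰ gives -1.6Δ₀ = -16752 cm⁻¹, but forming 1 extra pair costs 1P = 24690 cm⁻¹, so E(LS) = -16752 + 24690 = 7938 cm⁻¹.
Thus E(LS) − E(HS) = 14220 cm⁻¹.

14220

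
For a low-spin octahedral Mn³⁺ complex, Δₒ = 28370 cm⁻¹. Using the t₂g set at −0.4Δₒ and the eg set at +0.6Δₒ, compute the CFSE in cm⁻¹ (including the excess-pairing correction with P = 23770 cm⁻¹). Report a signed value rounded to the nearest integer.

-21622

Mn is in group 7, so Mn³⁺ is d⁴ (7 − 3 = 4).
Electron filling gives t₂g⁴ eg⁰.
The orbital stabilization is -1.6Δₒ = -1.6 × 28370 = -45392 cm⁻¹.
High-spin d⁴ would be t₂g³ eg¹ with 0 pairs; low-spin has 1, so 1 excess pair costs +1P = +23770 cm⁻¹.
Net CFSE = -45392 + 23770 = -21622 cm⁻¹.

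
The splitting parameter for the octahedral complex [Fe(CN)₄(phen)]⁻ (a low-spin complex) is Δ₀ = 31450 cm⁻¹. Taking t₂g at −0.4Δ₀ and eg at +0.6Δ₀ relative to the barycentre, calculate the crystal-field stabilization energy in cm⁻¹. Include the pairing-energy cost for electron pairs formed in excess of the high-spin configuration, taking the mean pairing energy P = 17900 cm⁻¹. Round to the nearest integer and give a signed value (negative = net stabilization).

-27100

Ligand charges: 4×(-1) from CN⁻ and 1×(+0) from phen sum to -4; with overall charge -1, Fe is +3.
Fe sits in group 8; removing 3 electrons leaves Fe³⁺ with 8 − 3 = 5 d electrons.
Configuration: t₂g⁵ eg⁰.
Orbital CFSE = 5(-0.4) + 0(0.6) = -2.0Δ₀ = -2.0 × 31450 = -62900 cm⁻¹.
Pairing penalty: 2 pairs vs 0 in the high-spin reference → 2 extra × P = 35800 cm⁻¹.
Combining: -62900 + 35800 = -27100 cm⁻¹.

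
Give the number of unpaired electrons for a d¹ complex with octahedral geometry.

1

Configuration: t₂g¹ eg⁰, giving 1 unpaired electron.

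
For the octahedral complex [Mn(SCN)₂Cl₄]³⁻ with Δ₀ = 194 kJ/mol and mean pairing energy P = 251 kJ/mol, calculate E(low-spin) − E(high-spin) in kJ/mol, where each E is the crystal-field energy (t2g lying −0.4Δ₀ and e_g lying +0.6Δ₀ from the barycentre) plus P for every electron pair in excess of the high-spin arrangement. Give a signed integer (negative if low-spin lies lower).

Ligand charges: 2×(-1) from SCN⁻ and 4×(-1) from Cl⁻ sum to -6; with overall charge -3, Mn is +3.
Mn sits in group 7; removing 3 electrons leaves Mn³⁺ with 7 − 3 = 4 d electrons.
In the high-spin limit (t2g^3 e_g^1) the orbital term is -0.6Δ₀ = -116 kJ/mol, with no excess pairing.
For low-spin the configuration is t2g^4 e_g^0: orbital energy -1.6 × 194 = -310 kJ/mol, and 1 additional pair relative to high-spin adds 251 kJ/mol, giving -59 kJ/mol.
The difference is -59 − (-116) = 57 kJ/mol, so high-spin lies lower.

57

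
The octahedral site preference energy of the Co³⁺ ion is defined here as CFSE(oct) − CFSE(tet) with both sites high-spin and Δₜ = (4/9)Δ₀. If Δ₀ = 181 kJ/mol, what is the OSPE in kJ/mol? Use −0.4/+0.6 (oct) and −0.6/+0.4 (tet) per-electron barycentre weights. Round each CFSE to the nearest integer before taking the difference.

-24

Co is in group 9, so Co³⁺ is d⁶ (9 − 3 = 6).
Octahedral (high-spin): t₂g⁴ eg², CFSE = 4(−0.4) + 2(+0.6) = -0.4Δ₀ = -0.4 × 181 = -72 kJ/mol.
Tetrahedral: e³ t₂³, CFSE = 3(−0.6) + 3(+0.4) = -0.6Δₜ = -0.6 × (4/9) × 181 = -48 kJ/mol.
Subtracting, OSPE = -72 − (-48) = -24 kJ/mol.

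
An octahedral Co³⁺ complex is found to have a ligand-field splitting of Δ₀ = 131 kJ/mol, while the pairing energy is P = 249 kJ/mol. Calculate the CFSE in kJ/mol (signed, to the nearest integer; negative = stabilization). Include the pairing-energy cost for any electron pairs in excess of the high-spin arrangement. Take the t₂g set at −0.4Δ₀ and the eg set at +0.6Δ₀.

-52

Co is in group 9, so Co³⁺ is d⁶ (9 − 3 = 6).
Since Δ₀ = 131 kJ/mol < P = 249 kJ/mol, the complex adopts the high-spin configuration.
Filling d⁶ accordingly: t₂g⁴ eg².
Orbital CFSE = -0.4Δ₀ = -0.4 × 131 = -52 kJ/mol.
High-spin has no excess pairs, so no pairing correction applies.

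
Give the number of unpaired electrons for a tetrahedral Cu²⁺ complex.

Cu is in group 11, so Cu²⁺ is d⁹ (11 − 2 = 9).
With tetrahedral geometry the complex is necessarily high-spin.
Configuration: e⁴ t₂⁵, giving 1 unpaired electron.

1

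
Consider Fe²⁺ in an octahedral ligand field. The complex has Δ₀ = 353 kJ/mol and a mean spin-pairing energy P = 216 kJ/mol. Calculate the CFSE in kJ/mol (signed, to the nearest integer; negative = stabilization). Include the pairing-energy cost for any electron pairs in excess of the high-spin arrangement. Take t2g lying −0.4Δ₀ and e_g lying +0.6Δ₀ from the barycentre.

Group 8 minus oxidation state +2 gives a d⁶ configuration for Fe²⁺.
Δ₀ > P, so pairing is preferred: the ground state is low-spin.
Configuration: t2g^6 e_g^0.
Orbital CFSE = -2.4Δ₀ = -2.4 × 353 = -847 kJ/mol.
Excess pairs vs high-spin: 3 − 1 = 2; pairing cost = +432 kJ/mol.
Net CFSE = -847 + 432 = -415 kJ/mol.

-415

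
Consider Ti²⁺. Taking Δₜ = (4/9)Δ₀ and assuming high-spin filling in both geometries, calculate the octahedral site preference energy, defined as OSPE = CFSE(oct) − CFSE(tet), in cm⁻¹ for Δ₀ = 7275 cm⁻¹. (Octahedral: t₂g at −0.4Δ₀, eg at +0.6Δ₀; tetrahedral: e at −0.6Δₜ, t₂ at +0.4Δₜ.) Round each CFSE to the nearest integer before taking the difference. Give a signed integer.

-1940

Ti is in group 4, so Ti²⁺ is d² (4 − 2 = 2).
In an octahedral site d² (HS) is t₂g² eg⁰, giving CFSE(oct) = -0.8Δ₀ = -5820 cm⁻¹.
In a tetrahedral site the filling is e² t₂⁰: CFSE(tet) = -1.2Δₜ = -1.2 × (4/9)(7275) = -3880 cm⁻¹.
Subtracting, OSPE = -5820 − (-3880) = -1940 cm⁻¹.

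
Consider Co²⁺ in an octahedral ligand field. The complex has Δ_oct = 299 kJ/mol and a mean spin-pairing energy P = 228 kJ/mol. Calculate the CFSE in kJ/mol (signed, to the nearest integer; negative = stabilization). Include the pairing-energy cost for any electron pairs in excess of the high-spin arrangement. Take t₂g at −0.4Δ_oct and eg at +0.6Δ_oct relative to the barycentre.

-310

Co²⁺: group 9, so d-count = 9 − 2 = 7.
Here Δ_oct > P (299 > 228), so the low-spin state is favoured.
Filling d⁷ accordingly: t₂g⁶ eg¹.
Orbital CFSE = -1.8Δ_oct = -1.8 × 299 = -538 kJ/mol.
Excess pairs vs high-spin: 3 − 2 = 1; pairing cost = +228 kJ/mol.
Net CFSE = -538 + 228 = -310 kJ/mol.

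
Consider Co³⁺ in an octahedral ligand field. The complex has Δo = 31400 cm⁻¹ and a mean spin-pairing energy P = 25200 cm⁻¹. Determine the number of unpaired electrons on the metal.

0

Co is in group 9, so Co³⁺ is d⁶ (9 − 3 = 6).
Since Δo = 31400 cm⁻¹ > P = 25200 cm⁻¹, the complex adopts the low-spin configuration.
Filling d⁶ accordingly: t₂g⁶ eg⁰.
Unpaired electrons: 0.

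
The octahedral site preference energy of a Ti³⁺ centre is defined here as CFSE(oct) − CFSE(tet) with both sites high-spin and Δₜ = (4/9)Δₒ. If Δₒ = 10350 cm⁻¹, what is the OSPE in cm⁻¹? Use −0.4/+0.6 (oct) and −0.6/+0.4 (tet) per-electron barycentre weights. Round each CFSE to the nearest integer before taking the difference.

Ti³⁺: group 4, so d-count = 4 − 3 = 1.
Octahedral (high-spin): t2g^1 e_g^0, CFSE = 1(−0.4) + 0(+0.6) = -0.4Δₒ = -0.4 × 10350 = -4140 cm⁻¹.
In a tetrahedral site the filling is e^1 t2^0: CFSE(tet) = -0.6Δₜ = -0.6 × (4/9)(10350) = -2760 cm⁻¹.
Subtracting, OSPE = -4140 − (-2760) = -1380 cm⁻¹.

-1380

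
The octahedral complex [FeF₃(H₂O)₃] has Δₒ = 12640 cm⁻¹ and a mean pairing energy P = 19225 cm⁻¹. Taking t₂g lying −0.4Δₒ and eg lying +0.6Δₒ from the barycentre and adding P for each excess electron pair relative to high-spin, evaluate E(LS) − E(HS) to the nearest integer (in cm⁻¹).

13170

Ligand charges: 3×(-1) from F⁻ and 3×(+0) from H₂O sum to -3; with overall charge +0, Fe is +3.
Fe sits in group 8; removing 3 electrons leaves Fe³⁺ with 8 − 3 = 5 d electrons.
In the high-spin limit (t₂g³ eg²) the orbital term is 0.0Δₒ = 0 cm⁻¹, with no excess pairing.
For low-spin the configuration is t₂g⁵ eg⁰: orbital energy -2.0 × 12640 = -25280 cm⁻¹, and 2 additional pairs relative to high-spin add 38450 cm⁻¹, giving 13170 cm⁻¹.
E(LS) − E(HS) = 13170 − (0) = 13170 cm⁻¹.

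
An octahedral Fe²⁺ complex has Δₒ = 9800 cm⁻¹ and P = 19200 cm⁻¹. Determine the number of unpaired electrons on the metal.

4

Fe²⁺: group 8, so d-count = 8 − 2 = 6.
Since Δₒ = 9800 cm⁻¹ < P = 19200 cm⁻¹, the complex adopts the high-spin configuration.
That gives t2g^4 e_g^2.
Unpaired electrons: 4.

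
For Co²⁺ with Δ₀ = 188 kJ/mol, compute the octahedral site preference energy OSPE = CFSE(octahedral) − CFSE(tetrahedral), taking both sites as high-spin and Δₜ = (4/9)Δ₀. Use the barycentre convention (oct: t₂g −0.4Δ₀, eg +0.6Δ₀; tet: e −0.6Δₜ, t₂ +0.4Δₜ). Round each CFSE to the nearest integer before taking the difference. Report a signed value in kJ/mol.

Co²⁺: group 9, so d-count = 9 − 2 = 7.
Octahedral high-spin t2g^5 e_g^2: CFSE = -0.8 × 188 = -150 kJ/mol.
In a tetrahedral site the filling is e^4 t2^3: CFSE(tet) = -1.2Δₜ = -1.2 × (4/9)(188) = -100 kJ/mol.
OSPE = -150 − (-100) = -50 kJ/mol.

-50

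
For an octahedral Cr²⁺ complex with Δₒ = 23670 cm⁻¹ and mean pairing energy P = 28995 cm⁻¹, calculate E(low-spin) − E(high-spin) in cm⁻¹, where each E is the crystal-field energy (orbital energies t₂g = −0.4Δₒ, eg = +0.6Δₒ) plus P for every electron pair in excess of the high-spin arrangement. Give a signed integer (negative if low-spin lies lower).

5325

Cr sits in group 6; removing 2 electrons leaves Cr²⁺ with 6 − 2 = 4 d electrons.
High-spin: t₂g³ eg¹, CFSE = -0.6Δₒ = -14202 cm⁻¹.
Low-spin: t₂g⁴ eg⁰, orbital CFSE = -1.6Δₒ = -37872 cm⁻¹; plus 1 excess pair × P = +28995 cm⁻¹; total -8877 cm⁻¹.
Thus E(LS) − E(HS) = 5325 cm⁻¹.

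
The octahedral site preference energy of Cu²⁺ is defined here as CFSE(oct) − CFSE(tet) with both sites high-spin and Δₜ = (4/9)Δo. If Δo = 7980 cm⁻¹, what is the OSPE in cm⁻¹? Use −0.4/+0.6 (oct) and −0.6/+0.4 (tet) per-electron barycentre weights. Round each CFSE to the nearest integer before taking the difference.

-3369

Group 11 minus oxidation state +2 gives a d⁹ configuration for Cu²⁺.
Octahedral (high-spin): t2g^6 e_g^3, CFSE = 6(−0.4) + 3(+0.6) = -0.6Δo = -0.6 × 7980 = -4788 cm⁻¹.
Tetrahedral: e^4 t2^5, CFSE = 4(−0.6) + 5(+0.4) = -0.4Δₜ = -0.4 × (4/9) × 7980 = -1419 cm⁻¹.
OSPE = CFSE(oct) − CFSE(tet) = -4788 − (-1419) = -3369 cm⁻¹.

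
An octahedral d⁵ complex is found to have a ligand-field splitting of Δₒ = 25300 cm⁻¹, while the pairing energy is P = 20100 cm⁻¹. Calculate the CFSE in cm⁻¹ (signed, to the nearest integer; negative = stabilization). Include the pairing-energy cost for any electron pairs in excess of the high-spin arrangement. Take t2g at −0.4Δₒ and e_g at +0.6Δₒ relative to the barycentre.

Since Δₒ = 25300 cm⁻¹ > P = 20100 cm⁻¹, the complex adopts the low-spin configuration.
That gives t2g^5 e_g^0.
Orbital CFSE = -2.0Δₒ = -2.0 × 25300 = -50600 cm⁻¹.
Excess pairs vs high-spin: 2 − 0 = 2; pairing cost = +40200 cm⁻¹.
Net CFSE = -50600 + 40200 = -10400 cm⁻¹.

-10400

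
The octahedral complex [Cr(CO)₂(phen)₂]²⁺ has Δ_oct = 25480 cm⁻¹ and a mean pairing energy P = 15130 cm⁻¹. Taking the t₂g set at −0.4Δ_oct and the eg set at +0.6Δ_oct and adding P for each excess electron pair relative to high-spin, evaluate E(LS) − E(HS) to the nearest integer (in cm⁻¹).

Ligand charges: 2×(+0) from CO and 2×(+0) from phen sum to +0; with overall charge +2, Cr is +2.
Cr²⁺: group 6, so d-count = 6 − 2 = 4.
High-spin: t₂g³ eg¹, CFSE = -0.6Δ_oct = -15288 cm⁻¹.
Low-spin t₂g⁴ eg⁰ gives -1.6Δ_oct = -40768 cm⁻¹, but forming 1 extra pair costs 1P = 15130 cm⁻¹, so E(LS) = -40768 + 15130 = -25638 cm⁻¹.
The difference is -25638 − (-15288) = -10350 cm⁻¹, so low-spin lies lower.

-10350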